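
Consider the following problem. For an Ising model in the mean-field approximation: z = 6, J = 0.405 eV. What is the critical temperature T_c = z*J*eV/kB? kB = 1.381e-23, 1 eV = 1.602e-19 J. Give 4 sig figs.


Step 1: z*J = 6*0.405 = 2.43 eV
Step 2: Convert to Joules: 2.43*1.602e-19 = 3.893e-19 J
Step 3: T_c = 3.893e-19 / 1.381e-23 = 2.819e+04 K

2.819e+04


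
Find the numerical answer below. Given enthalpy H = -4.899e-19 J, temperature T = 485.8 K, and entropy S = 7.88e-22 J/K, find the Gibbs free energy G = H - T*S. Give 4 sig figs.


Step 1: T*S = 485.8 * 7.88e-22 = 3.828e-19 J
Step 2: G = H - T*S = -4.899e-19 - 3.828e-19
Step 3: G = -8.727e-19 J

-8.727e-19


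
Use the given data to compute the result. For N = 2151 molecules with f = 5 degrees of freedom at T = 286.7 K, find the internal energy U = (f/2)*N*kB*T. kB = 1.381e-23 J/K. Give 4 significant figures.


Step 1: f/2 = 5/2 = 2.5
Step 2: N*kB*T = 2151*1.381e-23*286.7 = 8.517e-18
Step 3: U = 2.5 * 8.517e-18 = 2.129e-17 J

2.129e-17


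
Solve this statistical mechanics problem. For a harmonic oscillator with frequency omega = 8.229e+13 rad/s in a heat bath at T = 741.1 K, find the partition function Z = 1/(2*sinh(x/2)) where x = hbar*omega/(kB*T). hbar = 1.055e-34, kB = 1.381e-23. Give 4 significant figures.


Step 1: Compute x = hbar*omega/(kB*T) = 1.055e-34*8.229e+13/(1.381e-23*741.1) = 0.8483
Step 2: x/2 = 0.4241
Step 3: sinh(x/2) = 0.437
Step 4: Z = 1/(2*0.437) = 1.144

1.144


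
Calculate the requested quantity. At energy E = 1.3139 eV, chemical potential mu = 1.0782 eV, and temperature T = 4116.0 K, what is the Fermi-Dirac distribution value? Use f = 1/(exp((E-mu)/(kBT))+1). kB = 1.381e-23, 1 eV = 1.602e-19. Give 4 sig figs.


Step 1: (E - mu) = 1.3139 - 1.0782 = 0.2357 eV
Step 2: Convert: (E-mu)*eV = 3.776e-20 J
Step 3: x = (E-mu)*eV/(kB*T) = 0.6643
Step 4: f = 1/(exp(0.6643)+1) = 0.3398

0.3398


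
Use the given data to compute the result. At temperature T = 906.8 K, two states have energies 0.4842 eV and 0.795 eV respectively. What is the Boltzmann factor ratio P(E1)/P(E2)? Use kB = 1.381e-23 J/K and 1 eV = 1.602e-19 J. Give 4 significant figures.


Step 1: Compute energy difference dE = E1 - E2 = 0.4842 - 0.795 = -0.3108 eV
Step 2: Convert to Joules: dE_J = -0.3108 * 1.602e-19 = -4.979e-20 J
Step 3: Compute exponent = -dE_J / (kB * T) = -(-4.979e-20) / (1.381e-23 * 906.8) = 3.976
Step 4: P(E1)/P(E2) = exp(3.976) = 53.3

53.3


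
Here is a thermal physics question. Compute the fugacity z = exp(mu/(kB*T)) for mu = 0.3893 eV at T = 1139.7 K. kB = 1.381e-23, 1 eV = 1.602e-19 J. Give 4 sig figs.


Step 1: Convert mu to Joules: 0.3893*1.602e-19 = 6.237e-20 J
Step 2: kB*T = 1.381e-23*1139.7 = 1.574e-20 J
Step 3: mu/(kB*T) = 3.962
Step 4: z = exp(3.962) = 52.59

52.59


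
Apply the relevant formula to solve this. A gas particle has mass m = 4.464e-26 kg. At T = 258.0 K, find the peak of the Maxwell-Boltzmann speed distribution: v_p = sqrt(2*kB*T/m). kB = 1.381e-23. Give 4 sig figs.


Step 1: Numerator = 2*kB*T = 2*1.381e-23*258.0 = 7.126e-21
Step 2: Ratio = 7.126e-21 / 4.464e-26 = 1.596e+05
Step 3: v_p = sqrt(1.596e+05) = 399.5 m/s

399.5


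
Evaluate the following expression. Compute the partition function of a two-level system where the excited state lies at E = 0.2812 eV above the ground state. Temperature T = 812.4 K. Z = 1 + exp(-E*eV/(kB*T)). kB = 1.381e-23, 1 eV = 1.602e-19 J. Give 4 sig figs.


Step 1: Compute beta*E = E*eV/(kB*T) = 0.2812*1.602e-19/(1.381e-23*812.4) = 4.015
Step 2: exp(-beta*E) = exp(-4.015) = 0.01804
Step 3: Z = 1 + 0.01804 = 1.018

1.018


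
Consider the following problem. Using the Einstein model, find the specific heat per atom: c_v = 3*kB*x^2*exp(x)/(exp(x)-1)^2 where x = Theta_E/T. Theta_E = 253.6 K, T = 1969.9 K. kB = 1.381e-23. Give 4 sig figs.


Step 1: x = Theta_E/T = 253.6/1969.9 = 0.1287
Step 2: x^2 = 0.01657
Step 3: exp(x) = 1.137
Step 4: c_v = 3*1.381e-23*0.01657*1.137/(1.137-1)^2 = 4.137e-23

4.137e-23


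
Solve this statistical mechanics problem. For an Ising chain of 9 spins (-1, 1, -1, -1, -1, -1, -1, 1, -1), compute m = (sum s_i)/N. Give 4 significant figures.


Step 1: Count up spins (+1): 2, down spins (-1): 7
Step 2: Total magnetization M = 2 - 7 = -5
Step 3: m = M/N = -5/9 = -0.5556

-0.5556


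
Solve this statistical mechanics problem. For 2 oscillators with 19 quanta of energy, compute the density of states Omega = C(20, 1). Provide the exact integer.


Step 1: Use binomial coefficient C(20, 1)
Step 2: Numerator = 20! / 19!
Step 3: Denominator = 1!
Step 4: Omega = 20

20


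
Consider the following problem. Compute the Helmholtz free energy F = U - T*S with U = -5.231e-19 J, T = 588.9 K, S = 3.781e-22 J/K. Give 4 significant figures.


Step 1: T*S = 588.9 * 3.781e-22 = 2.227e-19 J
Step 2: F = U - T*S = -5.231e-19 - 2.227e-19
Step 3: F = -7.458e-19 J

-7.458e-19


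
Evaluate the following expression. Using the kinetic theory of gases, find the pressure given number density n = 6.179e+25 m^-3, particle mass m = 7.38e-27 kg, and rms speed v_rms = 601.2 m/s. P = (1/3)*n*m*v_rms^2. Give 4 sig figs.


Step 1: v_rms^2 = 601.2^2 = 3.614e+05
Step 2: n*m = 6.179e+25*7.38e-27 = 0.456
Step 3: P = (1/3)*0.456*3.614e+05 = 5.494e+04 Pa

5.494e+04


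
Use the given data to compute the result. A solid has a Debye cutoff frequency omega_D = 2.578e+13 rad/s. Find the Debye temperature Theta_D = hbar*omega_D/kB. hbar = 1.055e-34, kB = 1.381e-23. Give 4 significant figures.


Step 1: hbar*omega_D = 1.055e-34 * 2.578e+13 = 2.72e-21 J
Step 2: Theta_D = 2.72e-21 / 1.381e-23
Step 3: Theta_D = 196.9 K

196.9


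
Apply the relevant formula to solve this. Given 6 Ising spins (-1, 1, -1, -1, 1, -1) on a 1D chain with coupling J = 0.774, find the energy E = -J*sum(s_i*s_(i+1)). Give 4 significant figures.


Step 1: Nearest-neighbor products: -1, -1, 1, -1, -1
Step 2: Sum of products = -3
Step 3: E = -0.774 * -3 = 2.322

2.322


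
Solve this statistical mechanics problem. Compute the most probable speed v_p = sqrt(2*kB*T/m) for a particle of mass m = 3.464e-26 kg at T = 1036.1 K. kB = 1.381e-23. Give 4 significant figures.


Step 1: Numerator = 2*kB*T = 2*1.381e-23*1036.1 = 2.862e-20
Step 2: Ratio = 2.862e-20 / 3.464e-26 = 8.261e+05
Step 3: v_p = sqrt(8.261e+05) = 908.9 m/s

908.9


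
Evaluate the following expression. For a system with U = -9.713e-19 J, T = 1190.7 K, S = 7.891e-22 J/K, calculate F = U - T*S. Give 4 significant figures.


Step 1: T*S = 1190.7 * 7.891e-22 = 9.396e-19 J
Step 2: F = U - T*S = -9.713e-19 - 9.396e-19
Step 3: F = -1.911e-18 J

-1.911e-18


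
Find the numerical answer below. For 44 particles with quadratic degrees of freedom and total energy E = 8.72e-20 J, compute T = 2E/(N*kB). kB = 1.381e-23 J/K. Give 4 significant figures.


Step 1: Numerator = 2*E = 2*8.72e-20 = 1.744e-19 J
Step 2: Denominator = N*kB = 44*1.381e-23 = 6.076e-22
Step 3: T = 1.744e-19 / 6.076e-22 = 287 K

287


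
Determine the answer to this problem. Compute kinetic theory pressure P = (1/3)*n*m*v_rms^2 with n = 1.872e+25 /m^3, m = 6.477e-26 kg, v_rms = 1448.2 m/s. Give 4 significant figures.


Step 1: v_rms^2 = 1448.2^2 = 2.097e+06
Step 2: n*m = 1.872e+25*6.477e-26 = 1.212
Step 3: P = (1/3)*1.212*2.097e+06 = 8.476e+05 Pa

8.476e+05


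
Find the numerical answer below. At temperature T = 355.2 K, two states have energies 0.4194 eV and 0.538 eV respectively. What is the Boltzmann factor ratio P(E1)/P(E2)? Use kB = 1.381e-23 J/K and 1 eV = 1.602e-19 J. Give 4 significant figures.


Step 1: Compute energy difference dE = E1 - E2 = 0.4194 - 0.538 = -0.1186 eV
Step 2: Convert to Joules: dE_J = -0.1186 * 1.602e-19 = -1.9e-20 J
Step 3: Compute exponent = -dE_J / (kB * T) = -(-1.9e-20) / (1.381e-23 * 355.2) = 3.873
Step 4: P(E1)/P(E2) = exp(3.873) = 48.1

48.1


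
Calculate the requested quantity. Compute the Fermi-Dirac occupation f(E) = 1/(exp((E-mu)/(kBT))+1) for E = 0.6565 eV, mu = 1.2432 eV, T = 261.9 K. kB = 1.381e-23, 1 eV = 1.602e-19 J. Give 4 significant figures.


Step 1: (E - mu) = 0.6565 - 1.2432 = -0.5867 eV
Step 2: Convert: (E-mu)*eV = -9.399e-20 J
Step 3: x = (E-mu)*eV/(kB*T) = -25.99
Step 4: f = 1/(exp(-25.99)+1) = 1

1


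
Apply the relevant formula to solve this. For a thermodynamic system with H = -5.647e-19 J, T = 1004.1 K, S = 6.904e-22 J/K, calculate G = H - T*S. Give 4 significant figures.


Step 1: T*S = 1004.1 * 6.904e-22 = 6.932e-19 J
Step 2: G = H - T*S = -5.647e-19 - 6.932e-19
Step 3: G = -1.258e-18 J

-1.258e-18


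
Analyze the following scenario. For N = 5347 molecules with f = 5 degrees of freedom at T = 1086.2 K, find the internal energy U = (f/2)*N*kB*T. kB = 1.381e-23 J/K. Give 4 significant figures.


Step 1: f/2 = 5/2 = 2.5
Step 2: N*kB*T = 5347*1.381e-23*1086.2 = 8.021e-17
Step 3: U = 2.5 * 8.021e-17 = 2.005e-16 J

2.005e-16


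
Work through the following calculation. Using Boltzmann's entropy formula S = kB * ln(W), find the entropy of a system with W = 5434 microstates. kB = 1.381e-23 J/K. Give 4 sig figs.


Step 1: ln(W) = ln(5434) = 8.6
Step 2: S = kB * ln(W) = 1.381e-23 * 8.6
Step 3: S = 1.188e-22 J/K

1.188e-22


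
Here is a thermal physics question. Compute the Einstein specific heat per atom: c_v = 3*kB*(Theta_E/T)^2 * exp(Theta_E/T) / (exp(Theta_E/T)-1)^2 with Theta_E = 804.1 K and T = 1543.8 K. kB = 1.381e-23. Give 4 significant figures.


Step 1: x = Theta_E/T = 804.1/1543.8 = 0.5209
Step 2: x^2 = 0.2713
Step 3: exp(x) = 1.683
Step 4: c_v = 3*1.381e-23*0.2713*1.683/(1.683-1)^2 = 4.051e-23

4.051e-23


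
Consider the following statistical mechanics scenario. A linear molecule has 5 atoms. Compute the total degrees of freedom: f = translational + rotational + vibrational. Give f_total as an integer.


Step 1: Translational DOF = 3
Step 2: Rotational DOF (linear) = 2
Step 3: Vibrational DOF = 3*5 - 5 = 10
Step 4: Total = 3 + 2 + 10 = 15

15


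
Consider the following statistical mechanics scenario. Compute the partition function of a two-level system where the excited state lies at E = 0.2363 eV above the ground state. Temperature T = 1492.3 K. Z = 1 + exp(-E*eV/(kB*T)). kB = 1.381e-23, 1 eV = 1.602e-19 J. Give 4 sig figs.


Step 1: Compute beta*E = E*eV/(kB*T) = 0.2363*1.602e-19/(1.381e-23*1492.3) = 1.837
Step 2: exp(-beta*E) = exp(-1.837) = 0.1593
Step 3: Z = 1 + 0.1593 = 1.159

1.159


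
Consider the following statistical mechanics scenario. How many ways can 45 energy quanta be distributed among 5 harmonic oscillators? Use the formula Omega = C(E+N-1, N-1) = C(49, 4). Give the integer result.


Step 1: Use binomial coefficient C(49, 4)
Step 2: Numerator = 49! / 45!
Step 3: Denominator = 4!
Step 4: Omega = 211876

211876


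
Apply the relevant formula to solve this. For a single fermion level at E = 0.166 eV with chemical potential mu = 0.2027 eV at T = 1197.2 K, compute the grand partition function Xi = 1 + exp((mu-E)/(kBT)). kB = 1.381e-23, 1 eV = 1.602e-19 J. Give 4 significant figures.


Step 1: (mu - E) = 0.2027 - 0.166 = 0.0367 eV
Step 2: x = (mu-E)*eV/(kB*T) = 0.0367*1.602e-19/(1.381e-23*1197.2) = 0.3556
Step 3: exp(x) = 1.427
Step 4: Xi = 1 + 1.427 = 2.427

2.427


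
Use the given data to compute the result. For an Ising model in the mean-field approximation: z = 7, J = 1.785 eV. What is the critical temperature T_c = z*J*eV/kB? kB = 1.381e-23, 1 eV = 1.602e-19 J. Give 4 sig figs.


Step 1: z*J = 7*1.785 = 12.49 eV
Step 2: Convert to Joules: 12.49*1.602e-19 = 2.002e-18 J
Step 3: T_c = 2.002e-18 / 1.381e-23 = 1.449e+05 K

1.449e+05


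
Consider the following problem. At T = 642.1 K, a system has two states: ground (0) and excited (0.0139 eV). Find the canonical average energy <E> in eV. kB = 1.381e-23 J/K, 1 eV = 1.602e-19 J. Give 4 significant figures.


Step 1: beta*E = 0.0139*1.602e-19/(1.381e-23*642.1) = 0.2511
Step 2: exp(-beta*E) = 0.7779
Step 3: <E> = 0.0139*0.7779/(1+0.7779) = 0.006082 eV

0.006082


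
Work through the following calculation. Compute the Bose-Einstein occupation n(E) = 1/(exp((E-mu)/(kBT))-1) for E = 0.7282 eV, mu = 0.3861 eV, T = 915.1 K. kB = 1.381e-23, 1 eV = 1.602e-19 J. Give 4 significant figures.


Step 1: (E - mu) = 0.3421 eV
Step 2: x = (E-mu)*eV/(kB*T) = 0.3421*1.602e-19/(1.381e-23*915.1) = 4.337
Step 3: exp(x) = 76.45
Step 4: n = 1/(exp(x)-1) = 0.01325

0.01325


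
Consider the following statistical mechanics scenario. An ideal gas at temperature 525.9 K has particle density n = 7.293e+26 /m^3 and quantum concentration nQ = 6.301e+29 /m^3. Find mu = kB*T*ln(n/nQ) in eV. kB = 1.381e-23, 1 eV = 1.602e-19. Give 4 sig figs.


Step 1: n/nQ = 7.293e+26/6.301e+29 = 0.001157
Step 2: ln(n/nQ) = -6.762
Step 3: mu = kB*T*ln(n/nQ) = 7.263e-21*-6.762 = -4.911e-20 J
Step 4: Convert to eV: -4.911e-20/1.602e-19 = -0.3065 eV

-0.3065


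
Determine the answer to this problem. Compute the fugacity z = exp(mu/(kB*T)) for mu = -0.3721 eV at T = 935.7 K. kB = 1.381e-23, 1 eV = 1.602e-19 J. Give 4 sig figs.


Step 1: Convert mu to Joules: -0.3721*1.602e-19 = -5.961e-20 J
Step 2: kB*T = 1.381e-23*935.7 = 1.292e-20 J
Step 3: mu/(kB*T) = -4.613
Step 4: z = exp(-4.613) = 0.009921

0.009921


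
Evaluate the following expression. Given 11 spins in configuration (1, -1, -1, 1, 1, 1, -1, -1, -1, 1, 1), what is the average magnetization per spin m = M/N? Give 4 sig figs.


Step 1: Count up spins (+1): 6, down spins (-1): 5
Step 2: Total magnetization M = 6 - 5 = 1
Step 3: m = M/N = 1/11 = 0.09091

0.09091


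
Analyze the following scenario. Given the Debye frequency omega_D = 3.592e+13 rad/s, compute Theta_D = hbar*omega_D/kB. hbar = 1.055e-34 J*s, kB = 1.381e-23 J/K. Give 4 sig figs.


Step 1: hbar*omega_D = 1.055e-34 * 3.592e+13 = 3.79e-21 J
Step 2: Theta_D = 3.79e-21 / 1.381e-23
Step 3: Theta_D = 274.4 K

274.4


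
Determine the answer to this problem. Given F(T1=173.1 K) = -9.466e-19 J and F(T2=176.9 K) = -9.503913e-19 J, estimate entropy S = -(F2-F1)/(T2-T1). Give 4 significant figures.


Step 1: dF = F2 - F1 = -9.503913e-19 - (-9.466e-19) = -3.7913e-21 J
Step 2: dT = T2 - T1 = 176.9 - 173.1 = 3.8 K
Step 3: S = -dF/dT = -(-3.7913e-21)/3.8 = 9.977e-22 J/K

9.977e-22


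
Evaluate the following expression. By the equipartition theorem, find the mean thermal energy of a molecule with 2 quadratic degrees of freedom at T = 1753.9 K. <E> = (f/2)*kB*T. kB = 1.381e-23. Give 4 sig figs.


Step 1: f/2 = 2/2 = 1
Step 2: kB*T = 1.381e-23 * 1753.9 = 2.422e-20
Step 3: <E> = 1 * 2.422e-20 = 2.422e-20 J

2.422e-20


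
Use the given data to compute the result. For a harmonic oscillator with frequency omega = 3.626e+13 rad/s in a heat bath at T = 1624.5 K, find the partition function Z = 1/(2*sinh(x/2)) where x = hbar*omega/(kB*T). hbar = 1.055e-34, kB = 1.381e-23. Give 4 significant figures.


Step 1: Compute x = hbar*omega/(kB*T) = 1.055e-34*3.626e+13/(1.381e-23*1624.5) = 0.1705
Step 2: x/2 = 0.08526
Step 3: sinh(x/2) = 0.08536
Step 4: Z = 1/(2*0.08536) = 5.857

5.857


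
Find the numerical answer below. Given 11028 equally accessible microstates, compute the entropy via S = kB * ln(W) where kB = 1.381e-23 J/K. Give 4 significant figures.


Step 1: ln(W) = ln(11028) = 9.308
Step 2: S = kB * ln(W) = 1.381e-23 * 9.308
Step 3: S = 1.285e-22 J/K

1.285e-22


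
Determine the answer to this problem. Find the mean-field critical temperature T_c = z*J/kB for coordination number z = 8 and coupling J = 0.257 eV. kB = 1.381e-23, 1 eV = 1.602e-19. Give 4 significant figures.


Step 1: z*J = 8*0.257 = 2.056 eV
Step 2: Convert to Joules: 2.056*1.602e-19 = 3.294e-19 J
Step 3: T_c = 3.294e-19 / 1.381e-23 = 2.385e+04 K

2.385e+04


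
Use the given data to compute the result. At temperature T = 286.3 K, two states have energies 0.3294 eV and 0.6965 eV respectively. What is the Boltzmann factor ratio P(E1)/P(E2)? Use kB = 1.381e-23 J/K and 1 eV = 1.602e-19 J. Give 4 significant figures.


Step 1: Compute energy difference dE = E1 - E2 = 0.3294 - 0.6965 = -0.3671 eV
Step 2: Convert to Joules: dE_J = -0.3671 * 1.602e-19 = -5.881e-20 J
Step 3: Compute exponent = -dE_J / (kB * T) = -(-5.881e-20) / (1.381e-23 * 286.3) = 14.87
Step 4: P(E1)/P(E2) = exp(14.87) = 2.882e+06

2.882e+06


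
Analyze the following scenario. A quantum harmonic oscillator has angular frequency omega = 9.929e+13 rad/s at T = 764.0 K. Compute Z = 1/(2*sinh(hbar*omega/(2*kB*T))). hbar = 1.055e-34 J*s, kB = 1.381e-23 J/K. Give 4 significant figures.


Step 1: Compute x = hbar*omega/(kB*T) = 1.055e-34*9.929e+13/(1.381e-23*764.0) = 0.9928
Step 2: x/2 = 0.4964
Step 3: sinh(x/2) = 0.5171
Step 4: Z = 1/(2*0.5171) = 0.967

0.967


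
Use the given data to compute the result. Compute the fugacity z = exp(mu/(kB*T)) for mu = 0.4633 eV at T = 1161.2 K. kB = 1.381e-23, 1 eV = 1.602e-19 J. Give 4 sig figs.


Step 1: Convert mu to Joules: 0.4633*1.602e-19 = 7.422e-20 J
Step 2: kB*T = 1.381e-23*1161.2 = 1.604e-20 J
Step 3: mu/(kB*T) = 4.628
Step 4: z = exp(4.628) = 102.3

102.3


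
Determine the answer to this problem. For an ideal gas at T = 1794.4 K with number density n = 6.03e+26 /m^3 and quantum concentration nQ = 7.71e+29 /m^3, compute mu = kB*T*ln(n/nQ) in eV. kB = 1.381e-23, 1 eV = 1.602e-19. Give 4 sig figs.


Step 1: n/nQ = 6.03e+26/7.71e+29 = 0.0007821
Step 2: ln(n/nQ) = -7.154
Step 3: mu = kB*T*ln(n/nQ) = 2.478e-20*-7.154 = -1.773e-19 J
Step 4: Convert to eV: -1.773e-19/1.602e-19 = -1.107 eV

-1.107


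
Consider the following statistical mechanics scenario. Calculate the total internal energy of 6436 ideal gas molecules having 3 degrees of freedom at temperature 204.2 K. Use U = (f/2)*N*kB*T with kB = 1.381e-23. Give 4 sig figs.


Step 1: f/2 = 3/2 = 1.5
Step 2: N*kB*T = 6436*1.381e-23*204.2 = 1.815e-17
Step 3: U = 1.5 * 1.815e-17 = 2.722e-17 J

2.722e-17


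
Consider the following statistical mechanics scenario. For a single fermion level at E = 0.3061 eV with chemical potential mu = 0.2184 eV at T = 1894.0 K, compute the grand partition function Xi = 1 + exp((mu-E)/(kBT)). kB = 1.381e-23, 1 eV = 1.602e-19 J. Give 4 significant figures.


Step 1: (mu - E) = 0.2184 - 0.3061 = -0.0877 eV
Step 2: x = (mu-E)*eV/(kB*T) = -0.0877*1.602e-19/(1.381e-23*1894.0) = -0.5371
Step 3: exp(x) = 0.5844
Step 4: Xi = 1 + 0.5844 = 1.584

1.584


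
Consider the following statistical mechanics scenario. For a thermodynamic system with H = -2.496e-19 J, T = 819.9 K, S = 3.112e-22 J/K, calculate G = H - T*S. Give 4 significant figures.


Step 1: T*S = 819.9 * 3.112e-22 = 2.552e-19 J
Step 2: G = H - T*S = -2.496e-19 - 2.552e-19
Step 3: G = -5.048e-19 J

-5.048e-19


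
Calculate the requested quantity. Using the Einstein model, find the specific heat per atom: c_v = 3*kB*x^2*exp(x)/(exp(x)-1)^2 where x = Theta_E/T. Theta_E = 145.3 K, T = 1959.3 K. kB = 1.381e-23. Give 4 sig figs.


Step 1: x = Theta_E/T = 145.3/1959.3 = 0.07416
Step 2: x^2 = 0.0055
Step 3: exp(x) = 1.077
Step 4: c_v = 3*1.381e-23*0.0055*1.077/(1.077-1)^2 = 4.141e-23

4.141e-23


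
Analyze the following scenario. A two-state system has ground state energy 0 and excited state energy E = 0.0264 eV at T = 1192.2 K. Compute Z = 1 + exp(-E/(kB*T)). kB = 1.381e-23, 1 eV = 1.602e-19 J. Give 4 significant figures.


Step 1: Compute beta*E = E*eV/(kB*T) = 0.0264*1.602e-19/(1.381e-23*1192.2) = 0.2569
Step 2: exp(-beta*E) = exp(-0.2569) = 0.7735
Step 3: Z = 1 + 0.7735 = 1.773

1.773


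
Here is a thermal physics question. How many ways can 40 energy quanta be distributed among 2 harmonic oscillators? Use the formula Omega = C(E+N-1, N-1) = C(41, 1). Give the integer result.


Step 1: Use binomial coefficient C(41, 1)
Step 2: Numerator = 41! / 40!
Step 3: Denominator = 1!
Step 4: Omega = 41

41


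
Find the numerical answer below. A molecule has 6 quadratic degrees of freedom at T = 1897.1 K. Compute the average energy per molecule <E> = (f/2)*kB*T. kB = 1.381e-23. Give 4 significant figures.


Step 1: f/2 = 6/2 = 3
Step 2: kB*T = 1.381e-23 * 1897.1 = 2.62e-20
Step 3: <E> = 3 * 2.62e-20 = 7.86e-20 J

7.86e-20


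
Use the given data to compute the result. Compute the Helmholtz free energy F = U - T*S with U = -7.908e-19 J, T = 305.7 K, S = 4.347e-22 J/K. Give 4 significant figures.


Step 1: T*S = 305.7 * 4.347e-22 = 1.329e-19 J
Step 2: F = U - T*S = -7.908e-19 - 1.329e-19
Step 3: F = -9.237e-19 J

-9.237e-19


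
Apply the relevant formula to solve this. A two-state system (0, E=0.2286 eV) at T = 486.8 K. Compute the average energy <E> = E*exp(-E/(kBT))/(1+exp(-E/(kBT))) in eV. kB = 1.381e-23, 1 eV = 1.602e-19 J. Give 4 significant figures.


Step 1: beta*E = 0.2286*1.602e-19/(1.381e-23*486.8) = 5.447
Step 2: exp(-beta*E) = 0.004307
Step 3: <E> = 0.2286*0.004307/(1+0.004307) = 0.0009804 eV

0.0009804


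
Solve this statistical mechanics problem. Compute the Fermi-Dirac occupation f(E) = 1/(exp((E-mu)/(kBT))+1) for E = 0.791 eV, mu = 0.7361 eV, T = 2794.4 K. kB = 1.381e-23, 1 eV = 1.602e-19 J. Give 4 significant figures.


Step 1: (E - mu) = 0.791 - 0.7361 = 0.0549 eV
Step 2: Convert: (E-mu)*eV = 8.795e-21 J
Step 3: x = (E-mu)*eV/(kB*T) = 0.2279
Step 4: f = 1/(exp(0.2279)+1) = 0.4433

0.4433


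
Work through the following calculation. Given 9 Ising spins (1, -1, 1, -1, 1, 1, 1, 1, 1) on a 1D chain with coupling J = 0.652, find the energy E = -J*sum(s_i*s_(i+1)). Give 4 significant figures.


Step 1: Nearest-neighbor products: -1, -1, -1, -1, 1, 1, 1, 1
Step 2: Sum of products = 0
Step 3: E = -0.652 * 0 = 0

0


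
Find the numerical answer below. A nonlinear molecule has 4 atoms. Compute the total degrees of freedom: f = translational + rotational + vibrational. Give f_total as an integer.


Step 1: Translational DOF = 3
Step 2: Rotational DOF (nonlinear) = 3
Step 3: Vibrational DOF = 3*4 - 6 = 6
Step 4: Total = 3 + 3 + 6 = 12

12


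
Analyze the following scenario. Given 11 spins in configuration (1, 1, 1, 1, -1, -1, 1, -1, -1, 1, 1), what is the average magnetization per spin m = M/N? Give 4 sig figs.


Step 1: Count up spins (+1): 7, down spins (-1): 4
Step 2: Total magnetization M = 7 - 4 = 3
Step 3: m = M/N = 3/11 = 0.2727

0.2727


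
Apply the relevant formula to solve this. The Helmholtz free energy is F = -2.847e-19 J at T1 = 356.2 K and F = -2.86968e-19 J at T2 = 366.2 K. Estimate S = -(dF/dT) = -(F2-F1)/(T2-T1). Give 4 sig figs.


Step 1: dF = F2 - F1 = -2.86968e-19 - (-2.847e-19) = -2.268e-21 J
Step 2: dT = T2 - T1 = 366.2 - 356.2 = 10 K
Step 3: S = -dF/dT = -(-2.268e-21)/10 = 2.268e-22 J/K

2.268e-22


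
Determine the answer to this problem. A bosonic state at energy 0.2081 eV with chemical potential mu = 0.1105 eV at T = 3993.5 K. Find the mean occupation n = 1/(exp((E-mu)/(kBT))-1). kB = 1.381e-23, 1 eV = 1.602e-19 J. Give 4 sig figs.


Step 1: (E - mu) = 0.0976 eV
Step 2: x = (E-mu)*eV/(kB*T) = 0.0976*1.602e-19/(1.381e-23*3993.5) = 0.2835
Step 3: exp(x) = 1.328
Step 4: n = 1/(exp(x)-1) = 3.051

3.051


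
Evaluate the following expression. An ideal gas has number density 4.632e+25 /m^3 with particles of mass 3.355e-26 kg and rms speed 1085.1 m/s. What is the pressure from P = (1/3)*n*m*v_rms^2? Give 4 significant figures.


Step 1: v_rms^2 = 1085.1^2 = 1.177e+06
Step 2: n*m = 4.632e+25*3.355e-26 = 1.554
Step 3: P = (1/3)*1.554*1.177e+06 = 6.099e+05 Pa

6.099e+05


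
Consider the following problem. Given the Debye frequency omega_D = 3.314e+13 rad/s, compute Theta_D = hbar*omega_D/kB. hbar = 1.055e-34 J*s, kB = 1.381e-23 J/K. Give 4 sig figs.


Step 1: hbar*omega_D = 1.055e-34 * 3.314e+13 = 3.496e-21 J
Step 2: Theta_D = 3.496e-21 / 1.381e-23
Step 3: Theta_D = 253.2 K

253.2


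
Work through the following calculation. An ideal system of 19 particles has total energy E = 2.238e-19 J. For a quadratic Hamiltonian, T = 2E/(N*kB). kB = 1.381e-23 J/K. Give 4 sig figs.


Step 1: Numerator = 2*E = 2*2.238e-19 = 4.476e-19 J
Step 2: Denominator = N*kB = 19*1.381e-23 = 2.624e-22
Step 3: T = 4.476e-19 / 2.624e-22 = 1706 K

1706


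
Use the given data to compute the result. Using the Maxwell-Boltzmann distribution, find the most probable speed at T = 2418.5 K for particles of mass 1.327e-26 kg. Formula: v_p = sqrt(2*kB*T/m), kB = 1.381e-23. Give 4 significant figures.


Step 1: Numerator = 2*kB*T = 2*1.381e-23*2418.5 = 6.68e-20
Step 2: Ratio = 6.68e-20 / 1.327e-26 = 5.034e+06
Step 3: v_p = sqrt(5.034e+06) = 2244 m/s

2244


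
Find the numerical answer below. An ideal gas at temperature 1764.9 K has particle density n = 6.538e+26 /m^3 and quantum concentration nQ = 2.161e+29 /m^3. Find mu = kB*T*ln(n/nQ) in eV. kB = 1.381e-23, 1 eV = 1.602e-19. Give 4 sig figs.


Step 1: n/nQ = 6.538e+26/2.161e+29 = 0.003025
Step 2: ln(n/nQ) = -5.801
Step 3: mu = kB*T*ln(n/nQ) = 2.437e-20*-5.801 = -1.414e-19 J
Step 4: Convert to eV: -1.414e-19/1.602e-19 = -0.8825 eV

-0.8825


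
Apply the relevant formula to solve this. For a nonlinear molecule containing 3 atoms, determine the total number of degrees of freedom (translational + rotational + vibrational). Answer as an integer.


Step 1: Translational DOF = 3
Step 2: Rotational DOF (nonlinear) = 3
Step 3: Vibrational DOF = 3*3 - 6 = 3
Step 4: Total = 3 + 3 + 3 = 9

9


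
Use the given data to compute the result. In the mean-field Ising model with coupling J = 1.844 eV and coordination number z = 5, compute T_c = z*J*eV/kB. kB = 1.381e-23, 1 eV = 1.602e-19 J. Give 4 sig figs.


Step 1: z*J = 5*1.844 = 9.22 eV
Step 2: Convert to Joules: 9.22*1.602e-19 = 1.477e-18 J
Step 3: T_c = 1.477e-18 / 1.381e-23 = 1.07e+05 K

1.07e+05


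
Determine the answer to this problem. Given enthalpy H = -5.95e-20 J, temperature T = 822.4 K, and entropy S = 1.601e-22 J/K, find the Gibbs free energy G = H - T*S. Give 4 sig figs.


Step 1: T*S = 822.4 * 1.601e-22 = 1.317e-19 J
Step 2: G = H - T*S = -5.95e-20 - 1.317e-19
Step 3: G = -1.912e-19 J

-1.912e-19


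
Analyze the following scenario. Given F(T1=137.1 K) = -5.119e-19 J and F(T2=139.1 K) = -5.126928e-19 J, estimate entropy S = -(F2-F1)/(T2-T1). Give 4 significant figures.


Step 1: dF = F2 - F1 = -5.126928e-19 - (-5.119e-19) = -7.928e-22 J
Step 2: dT = T2 - T1 = 139.1 - 137.1 = 2 K
Step 3: S = -dF/dT = -(-7.928e-22)/2 = 3.964e-22 J/K

3.964e-22


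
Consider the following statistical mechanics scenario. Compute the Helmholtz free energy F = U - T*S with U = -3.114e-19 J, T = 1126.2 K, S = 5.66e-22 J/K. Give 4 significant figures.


Step 1: T*S = 1126.2 * 5.66e-22 = 6.374e-19 J
Step 2: F = U - T*S = -3.114e-19 - 6.374e-19
Step 3: F = -9.488e-19 J

-9.488e-19


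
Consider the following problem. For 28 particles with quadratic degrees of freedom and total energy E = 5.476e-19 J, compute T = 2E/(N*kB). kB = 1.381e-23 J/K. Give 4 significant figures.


Step 1: Numerator = 2*E = 2*5.476e-19 = 1.095e-18 J
Step 2: Denominator = N*kB = 28*1.381e-23 = 3.867e-22
Step 3: T = 1.095e-18 / 3.867e-22 = 2832 K

2832


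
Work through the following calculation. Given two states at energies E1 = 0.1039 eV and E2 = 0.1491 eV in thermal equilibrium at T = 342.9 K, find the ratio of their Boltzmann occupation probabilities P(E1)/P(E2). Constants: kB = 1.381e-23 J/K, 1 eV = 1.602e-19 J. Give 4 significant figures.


Step 1: Compute energy difference dE = E1 - E2 = 0.1039 - 0.1491 = -0.0452 eV
Step 2: Convert to Joules: dE_J = -0.0452 * 1.602e-19 = -7.241e-21 J
Step 3: Compute exponent = -dE_J / (kB * T) = -(-7.241e-21) / (1.381e-23 * 342.9) = 1.529
Step 4: P(E1)/P(E2) = exp(1.529) = 4.614

4.614


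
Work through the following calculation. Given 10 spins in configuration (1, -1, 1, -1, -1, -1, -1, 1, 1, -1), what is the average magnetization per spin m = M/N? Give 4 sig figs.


Step 1: Count up spins (+1): 4, down spins (-1): 6
Step 2: Total magnetization M = 4 - 6 = -2
Step 3: m = M/N = -2/10 = -0.2

-0.2


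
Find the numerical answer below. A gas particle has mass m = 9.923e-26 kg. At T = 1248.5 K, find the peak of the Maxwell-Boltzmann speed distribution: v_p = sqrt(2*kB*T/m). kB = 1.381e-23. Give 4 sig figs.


Step 1: Numerator = 2*kB*T = 2*1.381e-23*1248.5 = 3.448e-20
Step 2: Ratio = 3.448e-20 / 9.923e-26 = 3.475e+05
Step 3: v_p = sqrt(3.475e+05) = 589.5 m/s

589.5


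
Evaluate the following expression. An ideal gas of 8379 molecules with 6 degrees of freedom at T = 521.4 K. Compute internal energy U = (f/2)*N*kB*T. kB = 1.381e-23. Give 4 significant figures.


Step 1: f/2 = 6/2 = 3.0
Step 2: N*kB*T = 8379*1.381e-23*521.4 = 6.033e-17
Step 3: U = 3.0 * 6.033e-17 = 1.81e-16 J

1.81e-16


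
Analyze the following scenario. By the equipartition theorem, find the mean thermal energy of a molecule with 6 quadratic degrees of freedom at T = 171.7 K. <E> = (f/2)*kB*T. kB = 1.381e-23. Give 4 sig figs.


Step 1: f/2 = 6/2 = 3
Step 2: kB*T = 1.381e-23 * 171.7 = 2.371e-21
Step 3: <E> = 3 * 2.371e-21 = 7.114e-21 J

7.114e-21


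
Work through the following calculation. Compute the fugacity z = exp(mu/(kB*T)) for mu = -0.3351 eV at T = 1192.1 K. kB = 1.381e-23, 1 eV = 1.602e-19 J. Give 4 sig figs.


Step 1: Convert mu to Joules: -0.3351*1.602e-19 = -5.368e-20 J
Step 2: kB*T = 1.381e-23*1192.1 = 1.646e-20 J
Step 3: mu/(kB*T) = -3.261
Step 4: z = exp(-3.261) = 0.03836

0.03836


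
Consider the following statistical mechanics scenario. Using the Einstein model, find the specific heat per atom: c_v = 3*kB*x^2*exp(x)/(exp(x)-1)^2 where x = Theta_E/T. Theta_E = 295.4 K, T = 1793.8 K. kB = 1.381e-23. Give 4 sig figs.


Step 1: x = Theta_E/T = 295.4/1793.8 = 0.1647
Step 2: x^2 = 0.02712
Step 3: exp(x) = 1.179
Step 4: c_v = 3*1.381e-23*0.02712*1.179/(1.179-1)^2 = 4.134e-23

4.134e-23


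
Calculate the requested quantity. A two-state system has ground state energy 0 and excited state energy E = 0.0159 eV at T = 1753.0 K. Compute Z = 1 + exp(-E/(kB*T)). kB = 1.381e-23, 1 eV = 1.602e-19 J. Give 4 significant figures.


Step 1: Compute beta*E = E*eV/(kB*T) = 0.0159*1.602e-19/(1.381e-23*1753.0) = 0.1052
Step 2: exp(-beta*E) = exp(-0.1052) = 0.9001
Step 3: Z = 1 + 0.9001 = 1.9

1.9


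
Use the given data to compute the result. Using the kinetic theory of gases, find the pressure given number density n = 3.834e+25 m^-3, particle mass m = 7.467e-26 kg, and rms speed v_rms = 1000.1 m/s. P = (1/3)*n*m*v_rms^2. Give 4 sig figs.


Step 1: v_rms^2 = 1000.1^2 = 1e+06
Step 2: n*m = 3.834e+25*7.467e-26 = 2.863
Step 3: P = (1/3)*2.863*1e+06 = 9.545e+05 Pa

9.545e+05


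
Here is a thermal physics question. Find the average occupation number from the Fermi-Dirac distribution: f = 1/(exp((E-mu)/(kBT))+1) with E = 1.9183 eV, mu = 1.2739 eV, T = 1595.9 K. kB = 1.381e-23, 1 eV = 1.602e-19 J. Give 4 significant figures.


Step 1: (E - mu) = 1.9183 - 1.2739 = 0.6444 eV
Step 2: Convert: (E-mu)*eV = 1.032e-19 J
Step 3: x = (E-mu)*eV/(kB*T) = 4.684
Step 4: f = 1/(exp(4.684)+1) = 0.009157

0.009157


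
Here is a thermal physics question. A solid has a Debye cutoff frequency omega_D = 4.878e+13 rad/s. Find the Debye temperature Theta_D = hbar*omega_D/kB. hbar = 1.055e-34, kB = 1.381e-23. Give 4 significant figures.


Step 1: hbar*omega_D = 1.055e-34 * 4.878e+13 = 5.146e-21 J
Step 2: Theta_D = 5.146e-21 / 1.381e-23
Step 3: Theta_D = 372.6 K

372.6


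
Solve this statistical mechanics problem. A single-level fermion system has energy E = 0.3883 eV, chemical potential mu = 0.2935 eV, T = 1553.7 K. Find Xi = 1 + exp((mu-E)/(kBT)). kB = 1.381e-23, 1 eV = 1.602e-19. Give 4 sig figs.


Step 1: (mu - E) = 0.2935 - 0.3883 = -0.0948 eV
Step 2: x = (mu-E)*eV/(kB*T) = -0.0948*1.602e-19/(1.381e-23*1553.7) = -0.7078
Step 3: exp(x) = 0.4927
Step 4: Xi = 1 + 0.4927 = 1.493

1.493


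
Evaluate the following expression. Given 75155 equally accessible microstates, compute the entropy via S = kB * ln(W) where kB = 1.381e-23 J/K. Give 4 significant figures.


Step 1: ln(W) = ln(75155) = 11.23
Step 2: S = kB * ln(W) = 1.381e-23 * 11.23
Step 3: S = 1.55e-22 J/K

1.55e-22


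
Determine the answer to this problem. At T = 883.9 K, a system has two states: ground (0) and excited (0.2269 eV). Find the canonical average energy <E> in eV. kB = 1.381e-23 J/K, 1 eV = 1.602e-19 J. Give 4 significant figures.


Step 1: beta*E = 0.2269*1.602e-19/(1.381e-23*883.9) = 2.978
Step 2: exp(-beta*E) = 0.0509
Step 3: <E> = 0.2269*0.0509/(1+0.0509) = 0.01099 eV

0.01099


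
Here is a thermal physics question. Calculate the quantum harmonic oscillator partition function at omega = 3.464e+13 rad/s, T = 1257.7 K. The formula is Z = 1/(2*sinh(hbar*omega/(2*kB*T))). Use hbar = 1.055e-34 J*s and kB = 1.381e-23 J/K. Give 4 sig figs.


Step 1: Compute x = hbar*omega/(kB*T) = 1.055e-34*3.464e+13/(1.381e-23*1257.7) = 0.2104
Step 2: x/2 = 0.1052
Step 3: sinh(x/2) = 0.1054
Step 4: Z = 1/(2*0.1054) = 4.744

4.744


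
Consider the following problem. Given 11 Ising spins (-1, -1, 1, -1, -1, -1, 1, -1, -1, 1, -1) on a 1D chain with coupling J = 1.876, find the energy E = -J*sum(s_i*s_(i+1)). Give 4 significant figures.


Step 1: Nearest-neighbor products: 1, -1, -1, 1, 1, -1, -1, 1, -1, -1
Step 2: Sum of products = -2
Step 3: E = -1.876 * -2 = 3.752

3.752


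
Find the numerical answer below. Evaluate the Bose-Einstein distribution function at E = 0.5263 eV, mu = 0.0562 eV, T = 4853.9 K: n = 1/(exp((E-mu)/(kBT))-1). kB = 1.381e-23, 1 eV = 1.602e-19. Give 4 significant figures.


Step 1: (E - mu) = 0.4701 eV
Step 2: x = (E-mu)*eV/(kB*T) = 0.4701*1.602e-19/(1.381e-23*4853.9) = 1.123
Step 3: exp(x) = 3.076
Step 4: n = 1/(exp(x)-1) = 0.4818

0.4818


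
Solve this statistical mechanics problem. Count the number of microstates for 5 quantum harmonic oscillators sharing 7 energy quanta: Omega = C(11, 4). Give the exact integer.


Step 1: Use binomial coefficient C(11, 4)
Step 2: Numerator = 11! / 7!
Step 3: Denominator = 4!
Step 4: Omega = 330

330


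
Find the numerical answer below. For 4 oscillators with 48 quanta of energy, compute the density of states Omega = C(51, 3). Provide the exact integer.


Step 1: Use binomial coefficient C(51, 3)
Step 2: Numerator = 51! / 48!
Step 3: Denominator = 3!
Step 4: Omega = 20825

20825


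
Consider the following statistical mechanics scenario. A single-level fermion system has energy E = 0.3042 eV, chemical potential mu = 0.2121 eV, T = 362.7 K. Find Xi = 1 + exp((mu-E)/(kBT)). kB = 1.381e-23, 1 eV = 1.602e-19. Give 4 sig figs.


Step 1: (mu - E) = 0.2121 - 0.3042 = -0.0921 eV
Step 2: x = (mu-E)*eV/(kB*T) = -0.0921*1.602e-19/(1.381e-23*362.7) = -2.946
Step 3: exp(x) = 0.05257
Step 4: Xi = 1 + 0.05257 = 1.053

1.053


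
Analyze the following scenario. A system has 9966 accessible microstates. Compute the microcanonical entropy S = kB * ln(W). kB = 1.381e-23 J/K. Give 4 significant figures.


Step 1: ln(W) = ln(9966) = 9.207
Step 2: S = kB * ln(W) = 1.381e-23 * 9.207
Step 3: S = 1.271e-22 J/K

1.271e-22


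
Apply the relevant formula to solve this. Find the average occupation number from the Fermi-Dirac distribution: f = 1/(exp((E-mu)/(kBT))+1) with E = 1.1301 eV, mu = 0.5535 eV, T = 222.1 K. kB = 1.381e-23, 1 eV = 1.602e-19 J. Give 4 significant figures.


Step 1: (E - mu) = 1.1301 - 0.5535 = 0.5766 eV
Step 2: Convert: (E-mu)*eV = 9.237e-20 J
Step 3: x = (E-mu)*eV/(kB*T) = 30.12
Step 4: f = 1/(exp(30.12)+1) = 8.334e-14

8.334e-14


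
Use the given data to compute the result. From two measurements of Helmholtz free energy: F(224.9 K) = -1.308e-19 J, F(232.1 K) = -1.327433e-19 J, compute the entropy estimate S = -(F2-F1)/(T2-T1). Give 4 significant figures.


Step 1: dF = F2 - F1 = -1.327433e-19 - (-1.308e-19) = -1.9433e-21 J
Step 2: dT = T2 - T1 = 232.1 - 224.9 = 7.2 K
Step 3: S = -dF/dT = -(-1.9433e-21)/7.2 = 2.699e-22 J/K

2.699e-22


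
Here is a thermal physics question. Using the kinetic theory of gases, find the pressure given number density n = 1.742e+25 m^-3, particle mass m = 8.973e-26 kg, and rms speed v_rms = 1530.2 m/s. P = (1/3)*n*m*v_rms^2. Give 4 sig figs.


Step 1: v_rms^2 = 1530.2^2 = 2.342e+06
Step 2: n*m = 1.742e+25*8.973e-26 = 1.563
Step 3: P = (1/3)*1.563*2.342e+06 = 1.22e+06 Pa

1.22e+06


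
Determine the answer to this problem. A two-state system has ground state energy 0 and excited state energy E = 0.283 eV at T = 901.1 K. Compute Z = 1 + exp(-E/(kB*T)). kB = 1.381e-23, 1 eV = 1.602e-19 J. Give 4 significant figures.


Step 1: Compute beta*E = E*eV/(kB*T) = 0.283*1.602e-19/(1.381e-23*901.1) = 3.643
Step 2: exp(-beta*E) = exp(-3.643) = 0.02617
Step 3: Z = 1 + 0.02617 = 1.026

1.026


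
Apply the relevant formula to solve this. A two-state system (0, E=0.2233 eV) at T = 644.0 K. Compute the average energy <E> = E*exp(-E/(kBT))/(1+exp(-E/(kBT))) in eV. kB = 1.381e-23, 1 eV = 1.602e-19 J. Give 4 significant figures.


Step 1: beta*E = 0.2233*1.602e-19/(1.381e-23*644.0) = 4.022
Step 2: exp(-beta*E) = 0.01791
Step 3: <E> = 0.2233*0.01791/(1+0.01791) = 0.003929 eV

0.003929


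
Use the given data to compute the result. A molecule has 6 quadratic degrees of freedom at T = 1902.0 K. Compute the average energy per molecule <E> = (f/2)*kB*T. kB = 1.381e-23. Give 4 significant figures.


Step 1: f/2 = 6/2 = 3
Step 2: kB*T = 1.381e-23 * 1902.0 = 2.627e-20
Step 3: <E> = 3 * 2.627e-20 = 7.88e-20 J

7.88e-20


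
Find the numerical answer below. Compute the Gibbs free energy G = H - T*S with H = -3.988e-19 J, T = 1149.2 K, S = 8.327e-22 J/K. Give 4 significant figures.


Step 1: T*S = 1149.2 * 8.327e-22 = 9.569e-19 J
Step 2: G = H - T*S = -3.988e-19 - 9.569e-19
Step 3: G = -1.356e-18 J

-1.356e-18


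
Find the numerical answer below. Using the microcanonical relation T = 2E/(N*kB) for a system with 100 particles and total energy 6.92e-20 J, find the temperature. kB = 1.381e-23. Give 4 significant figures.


Step 1: Numerator = 2*E = 2*6.92e-20 = 1.384e-19 J
Step 2: Denominator = N*kB = 100*1.381e-23 = 1.381e-21
Step 3: T = 1.384e-19 / 1.381e-21 = 100.2 K

100.2


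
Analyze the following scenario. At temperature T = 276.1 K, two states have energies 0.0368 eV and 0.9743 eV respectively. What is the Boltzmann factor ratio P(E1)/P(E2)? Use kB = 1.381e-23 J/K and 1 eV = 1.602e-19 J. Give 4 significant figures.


Step 1: Compute energy difference dE = E1 - E2 = 0.0368 - 0.9743 = -0.9375 eV
Step 2: Convert to Joules: dE_J = -0.9375 * 1.602e-19 = -1.502e-19 J
Step 3: Compute exponent = -dE_J / (kB * T) = -(-1.502e-19) / (1.381e-23 * 276.1) = 39.39
Step 4: P(E1)/P(E2) = exp(39.39) = 1.278e+17

1.278e+17


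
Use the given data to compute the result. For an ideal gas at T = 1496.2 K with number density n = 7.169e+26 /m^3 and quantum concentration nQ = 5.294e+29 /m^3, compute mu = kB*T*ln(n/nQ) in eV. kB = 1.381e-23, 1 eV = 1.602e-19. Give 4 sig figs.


Step 1: n/nQ = 7.169e+26/5.294e+29 = 0.001354
Step 2: ln(n/nQ) = -6.605
Step 3: mu = kB*T*ln(n/nQ) = 2.066e-20*-6.605 = -1.365e-19 J
Step 4: Convert to eV: -1.365e-19/1.602e-19 = -0.8519 eV

-0.8519


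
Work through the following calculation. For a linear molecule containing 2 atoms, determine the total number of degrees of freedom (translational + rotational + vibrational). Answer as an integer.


Step 1: Translational DOF = 3
Step 2: Rotational DOF (linear) = 2
Step 3: Vibrational DOF = 3*2 - 5 = 1
Step 4: Total = 3 + 2 + 1 = 6

6


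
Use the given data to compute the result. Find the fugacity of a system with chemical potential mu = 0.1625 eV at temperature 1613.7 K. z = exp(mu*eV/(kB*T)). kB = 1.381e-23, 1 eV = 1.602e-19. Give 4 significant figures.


Step 1: Convert mu to Joules: 0.1625*1.602e-19 = 2.603e-20 J
Step 2: kB*T = 1.381e-23*1613.7 = 2.229e-20 J
Step 3: mu/(kB*T) = 1.168
Step 4: z = exp(1.168) = 3.216

3.216


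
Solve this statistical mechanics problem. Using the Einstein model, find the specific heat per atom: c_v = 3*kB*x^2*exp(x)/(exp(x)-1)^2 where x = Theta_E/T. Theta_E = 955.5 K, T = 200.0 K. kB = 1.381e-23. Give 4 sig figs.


Step 1: x = Theta_E/T = 955.5/200.0 = 4.777
Step 2: x^2 = 22.82
Step 3: exp(x) = 118.8
Step 4: c_v = 3*1.381e-23*22.82*118.8/(118.8-1)^2 = 8.095e-24

8.095e-24
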